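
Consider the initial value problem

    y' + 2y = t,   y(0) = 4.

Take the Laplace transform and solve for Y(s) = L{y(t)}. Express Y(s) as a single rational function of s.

Apply the Laplace transform to the equation.
Using L{y'} = sY - y(0) = sY - 4, the left side becomes (s + 2)Y - (4).
The right side is L{t} = s^(-2).
So (s + 2)Y = s^(-2) + (4).
Solve for Y(s) and write it as one ratio of polynomials.

Y(s) = (4*s^2 + 1)/(s^3 + 2*s^2)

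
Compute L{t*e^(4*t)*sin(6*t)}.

12*(s - 4)/(s^2 - 8*s + 52)^2

L{sin(6t)} = 6/(s^2 + 36).
Multiplying by e^(4t) shifts s → s - 4, so L{e^(4*t)*sin(6*t)} = 6/((s - 4)^2 + 36).
Then apply L{t·g(t)} = -d/ds[H(s)] with H(s) = 6/((s - 4)^2 + 36):
differentiating 1 time and applying the sign gives 12*(s - 4)/(s^2 - 8*s + 52)^2.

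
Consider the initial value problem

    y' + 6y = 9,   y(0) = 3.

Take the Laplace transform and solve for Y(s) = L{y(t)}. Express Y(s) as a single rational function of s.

Y(s) = (3*s + 9)/(s^2 + 6*s)

Laplace-transform each side.
Using L{y'} = sY - y(0) = sY - 3, the left side becomes (s + 6)Y - (3).
The right side is L{9} = 9/s.
So (s + 6)Y = 9/s + (3).
Solve for Y(s) and write it as one ratio of polynomials.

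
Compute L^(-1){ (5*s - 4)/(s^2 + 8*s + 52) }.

-4*exp(-4*t)*sin(6*t) + 5*exp(-4*t)*cos(6*t)

Complete the square in the denominator: s^2 + 8*s + 52 = (s + 4)^2 + 6^2.
Split the numerator to match: 5*s - 4 = 5·(s + 4) - 4·6.
Invert each term: 5·(s + 4)/((s + 4)^2 + 36) ↔ 5e^(-4t)cos(6t); -4·6/((s + 4)^2 + 36) ↔ -4e^(-4t)sin(6t).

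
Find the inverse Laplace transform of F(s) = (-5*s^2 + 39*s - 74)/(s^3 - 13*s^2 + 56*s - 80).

-2*t*exp(4*t) - 4*exp(5*t) - exp(4*t)

Factor the denominator: s^3 - 13*s^2 + 56*s - 80 = (s - 5)*(s - 4)^2.
Partial fraction decomposition gives [-1/(s - 4)] + [-2/(s - 4)^2] + [-4/(s - 5)].
Invert each term: -1/(s - 4) ↔ -e^(4t); -2/(s - 4)^2 ↔ -2t·e^(4t); -4/(s - 5) ↔ -4e^(5t).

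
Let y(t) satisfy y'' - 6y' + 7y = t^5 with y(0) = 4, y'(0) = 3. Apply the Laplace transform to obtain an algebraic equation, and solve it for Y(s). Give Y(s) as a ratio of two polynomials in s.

Transform both sides with L{·}.
Using L{y''} = s^2 Y - s·y(0) - y'(0) and L{y'} = sY - y(0), with y(0) = 4, y'(0) = 3, the left side becomes (s^2 - 6*s + 7)Y - (4*s - 21).
The right side is L{t^5} = 120/s^6.
So (s^2 - 6*s + 7)Y = 120/s^6 + (4*s - 21).
Divide through and combine into a single rational function.

Y(s) = (4*s^7 - 21*s^6 + 120)/(s^8 - 6*s^7 + 7*s^6)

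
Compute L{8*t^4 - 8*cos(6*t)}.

Apply the Laplace transform termwise.
(-8)·[L{cos(6t)} = s/(s^2 + 36)]; (8)·[L{t^4} = 4!/s^5 = 24/s^5].

-8*s/(s^2 + 36) + 192/s^5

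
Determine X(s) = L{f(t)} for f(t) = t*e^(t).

X(s) = (s - 1)^(-2)

L{e^(t)} = 1/(s - 1).
Then apply L{t·g(t)} = -d/ds[G(s)] with G(s) = 1/(s - 1):
differentiating 1 time and applying the sign gives (s - 1)^(-2).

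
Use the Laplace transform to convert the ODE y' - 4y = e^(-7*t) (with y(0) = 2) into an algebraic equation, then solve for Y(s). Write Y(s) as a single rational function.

Y(s) = (2*s + 15)/(s^2 + 3*s - 28)

Apply the Laplace transform to the equation.
The derivative rules (L{y'} = sY - y(0) = sY - 2) turn the left side into (s - 4)Y - (2).
The right side is L{e^(-7*t)} = 1/(s + 7).
So (s - 4)Y = 1/(s + 7) + (2).
Divide through and combine into a single rational function.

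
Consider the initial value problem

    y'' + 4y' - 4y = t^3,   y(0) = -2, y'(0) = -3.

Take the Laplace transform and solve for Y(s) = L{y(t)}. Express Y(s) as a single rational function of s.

Y(s) = (-2*s^5 - 11*s^4 + 6)/(s^6 + 4*s^5 - 4*s^4)

Laplace-transform each side.
Using L{y''} = s^2 Y - s·y(0) - y'(0) and L{y'} = sY - y(0), with y(0) = -2, y'(0) = -3, the left side becomes (s^2 + 4*s - 4)Y - (-2*s - 11).
The right side is L{t^3} = 6/s^4.
So (s^2 + 4*s - 4)Y = 6/s^4 + (-2*s - 11).
Isolate Y and clear denominators.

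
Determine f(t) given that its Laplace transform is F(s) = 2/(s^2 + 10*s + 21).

Rewrite the denominator: s^2 + 10*s + 21 = (s + 5)^2 - 4.
The form in (s + 5) signals a first-shifting-theorem factor e^(-5t).
Since L{sinh(2t)} = 2/(s^2 - 4), the inverse is exp(-5*t)*sinh(2*t).

f(t) = exp(-5*t)*sinh(2*t)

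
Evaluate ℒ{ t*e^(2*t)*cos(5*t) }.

L{cos(5t)} = s/(s^2 + 25).
Multiplying by e^(2t) shifts s → s - 2, so L{e^(2*t)*cos(5*t)} = (s - 2)/((s - 2)^2 + 25).
Then apply L{t·g(t)} = -d/ds[G(s)] with G(s) = (s - 2)/((s - 2)^2 + 25):
differentiating 1 time and applying the sign gives (s - 7)*(s + 3)/(s^2 - 4*s + 29)^2.

(s - 7)*(s + 3)/(s^2 - 4*s + 29)^2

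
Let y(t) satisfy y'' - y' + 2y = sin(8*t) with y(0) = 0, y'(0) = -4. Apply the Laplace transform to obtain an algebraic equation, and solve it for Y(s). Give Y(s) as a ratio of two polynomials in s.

Apply the Laplace transform to the equation.
The derivative rules (L{y''} = s^2 Y - s·y(0) - y'(0) and L{y'} = sY - y(0), with y(0) = 0, y'(0) = -4) turn the left side into (s^2 - s + 2)Y - (-4).
The right side is L{sin(8*t)} = 8/(s^2 + 64).
So (s^2 - s + 2)Y = 8/(s^2 + 64) + (-4).
Solve for Y(s) and write it as one ratio of polynomials.

Y(s) = (-4*s^2 - 248)/(s^4 - s^3 + 66*s^2 - 64*s + 128)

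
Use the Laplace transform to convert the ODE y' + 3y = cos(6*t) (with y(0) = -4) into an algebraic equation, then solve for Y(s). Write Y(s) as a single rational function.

Take the Laplace transform of both sides.
The derivative rules (L{y'} = sY - y(0) = sY - (-4)) turn the left side into (s + 3)Y - (-4).
The right side is L{cos(6*t)} = s/(s^2 + 36).
So (s + 3)Y = s/(s^2 + 36) + (-4).
Isolate Y and clear denominators.

Y(s) = (-4*s^2 + s - 144)/(s^3 + 3*s^2 + 36*s + 108)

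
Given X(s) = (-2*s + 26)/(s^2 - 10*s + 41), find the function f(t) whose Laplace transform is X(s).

Complete the square in the denominator: s^2 - 10*s + 41 = (s - 5)^2 + 4^2.
Split the numerator to match: -2*s + 26 = -2·(s - 5) + 4·4.
Invert each term: -2·(s - 5)/((s - 5)^2 + 16) ↔ -2e^(5t)cos(4t); 4·4/((s - 5)^2 + 16) ↔ 4e^(5t)sin(4t).

f(t) = 4*exp(5*t)*sin(4*t) - 2*exp(5*t)*cos(4*t)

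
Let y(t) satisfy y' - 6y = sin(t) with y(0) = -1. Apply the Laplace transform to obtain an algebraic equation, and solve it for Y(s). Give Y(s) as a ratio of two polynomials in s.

Y(s) = -s^2/(s^3 - 6*s^2 + s - 6)

Transform both sides with L{·}.
The derivative rules (L{y'} = sY - y(0) = sY - (-1)) turn the left side into (s - 6)Y - (-1).
The right side is L{sin(t)} = 1/(s^2 + 1).
So (s - 6)Y = 1/(s^2 + 1) + (-1).
Solve for Y(s) and write it as one ratio of polynomials.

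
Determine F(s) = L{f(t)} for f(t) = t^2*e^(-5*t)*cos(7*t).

L{cos(7t)} = s/(s^2 + 49).
Multiplying by e^(-5t) shifts s → s + 5, so L{e^(-5*t)*cos(7*t)} = (s + 5)/((s + 5)^2 + 49).
Then apply L{t^2·g(t)} = (-1)^2 d^2/ds^2[G(s)] with G(s) = (s + 5)/((s + 5)^2 + 49):
differentiating 2 times and applying the sign gives 2*(s + 5)*(s^2 + 10*s - 122)/(s^2 + 10*s + 74)^3.

F(s) = 2*(s + 5)*(s^2 + 10*s - 122)/(s^2 + 10*s + 74)^3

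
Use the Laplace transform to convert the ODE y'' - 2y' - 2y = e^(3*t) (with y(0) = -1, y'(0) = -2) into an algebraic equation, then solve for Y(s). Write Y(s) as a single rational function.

Y(s) = (-s^2 + 3*s + 1)/(s^3 - 5*s^2 + 4*s + 6)

Laplace-transform each side.
The derivative rules (L{y''} = s^2 Y - s·y(0) - y'(0) and L{y'} = sY - y(0), with y(0) = -1, y'(0) = -2) turn the left side into (s^2 - 2*s - 2)Y - (-s).
The right side is L{e^(3*t)} = 1/(s - 3).
So (s^2 - 2*s - 2)Y = 1/(s - 3) + (-s).
Divide through and combine into a single rational function.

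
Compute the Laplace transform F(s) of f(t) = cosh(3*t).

F(s) = s/(s^2 - 9)

L{cosh(3t)} = s/(s^2 - 9).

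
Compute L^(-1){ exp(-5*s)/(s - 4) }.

The factor e^(-5s) signals a time shift by c = 5 (second shifting theorem).
L{e^(4t)} = 1/(s - 4), so L^-1{1/(s - 4)} = exp(4*t).
Hence the inverse is u(t - 5) times that function evaluated at t - 5.

Heaviside(t - 5)*(exp(4*t - 20))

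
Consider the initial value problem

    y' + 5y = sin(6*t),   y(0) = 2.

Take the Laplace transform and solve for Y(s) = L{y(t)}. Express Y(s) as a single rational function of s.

Transform both sides with L{·}.
Using L{y'} = sY - y(0) = sY - 2, the left side becomes (s + 5)Y - (2).
The right side is L{sin(6*t)} = 6/(s^2 + 36).
So (s + 5)Y = 6/(s^2 + 36) + (2).
Solve for Y(s) and write it as one ratio of polynomials.

Y(s) = (2*s^2 + 78)/(s^3 + 5*s^2 + 36*s + 180)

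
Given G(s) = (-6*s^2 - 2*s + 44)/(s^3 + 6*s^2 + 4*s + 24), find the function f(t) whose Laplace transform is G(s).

Factor the denominator: s^3 + 6*s^2 + 4*s + 24 = (s + 6)*(s^2 + 4).
Partial fraction decomposition gives [-4/(s + 6)] + [-2*s/(s^2 + 4)] + [10/(s^2 + 4)].
Invert each term: -4/(s + 6) ↔ -4e^(-6t); -2·s/(s^2 + 4) ↔ -2cos(2t); 5·2/(s^2 + 4) ↔ 5sin(2t).

f(t) = 5*sin(2*t) - 2*cos(2*t) - 4*exp(-6*t)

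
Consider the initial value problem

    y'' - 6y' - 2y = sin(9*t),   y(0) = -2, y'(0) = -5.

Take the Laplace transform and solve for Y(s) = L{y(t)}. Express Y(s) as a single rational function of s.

Transform both sides with L{·}.
With L{y''} = s^2 Y - s·y(0) - y'(0) and L{y'} = sY - y(0), with y(0) = -2, y'(0) = -5: the LHS transforms to (s^2 - 6*s - 2)Y - (-2*s + 7).
The right side is L{sin(9*t)} = 9/(s^2 + 81).
So (s^2 - 6*s - 2)Y = 9/(s^2 + 81) + (-2*s + 7).
Isolate Y and clear denominators.

Y(s) = (-2*s^3 + 7*s^2 - 162*s + 576)/(s^4 - 6*s^3 + 79*s^2 - 486*s - 162)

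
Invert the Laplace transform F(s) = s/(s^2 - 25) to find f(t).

Since L{cosh(5t)} = s/(s^2 - 25), the inverse is cosh(5*t).

f(t) = cosh(5*t)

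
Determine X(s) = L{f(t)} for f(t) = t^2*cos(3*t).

X(s) = 2*s*(s^2 - 27)/(s^2 + 9)^3

L{cos(3t)} = s/(s^2 + 9).
Then apply L{t^2·g(t)} = (-1)^2 d^2/ds^2[G(s)] with G(s) = s/(s^2 + 9):
differentiating 2 times and applying the sign gives 2*s*(s^2 - 27)/(s^2 + 9)^3.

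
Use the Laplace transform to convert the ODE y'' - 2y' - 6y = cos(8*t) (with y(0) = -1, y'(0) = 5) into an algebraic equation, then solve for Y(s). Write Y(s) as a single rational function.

Take the Laplace transform of both sides.
With L{y''} = s^2 Y - s·y(0) - y'(0) and L{y'} = sY - y(0), with y(0) = -1, y'(0) = 5: the LHS transforms to (s^2 - 2*s - 6)Y - (-s + 7).
The right side is L{cos(8*t)} = s/(s^2 + 64).
So (s^2 - 2*s - 6)Y = s/(s^2 + 64) + (-s + 7).
Solve for Y(s) and write it as one ratio of polynomials.

Y(s) = (-s^3 + 7*s^2 - 63*s + 448)/(s^4 - 2*s^3 + 58*s^2 - 128*s - 384)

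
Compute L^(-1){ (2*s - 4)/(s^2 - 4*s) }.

2*exp(2*t)*cosh(2*t)

Rewrite the denominator: s^2 - 4*s = (s - 2)^2 - 4.
The form in (s - 2) signals a first-shifting-theorem factor e^(2t).
Since L{cosh(2t)} = s/(s^2 - 4), the inverse is e^(2*t)*cosh(2*t), scaled by 2.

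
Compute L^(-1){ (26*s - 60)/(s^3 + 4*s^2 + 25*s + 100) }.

2*sin(5*t) + 4*cos(5*t) - 4*exp(-4*t)

Factor the denominator: s^3 + 4*s^2 + 25*s + 100 = (s + 4)*(s^2 + 25).
Partial fraction decomposition gives [-4/(s + 4)] + [4*s/(s^2 + 25)] + [10/(s^2 + 25)].
Invert each term: -4/(s + 4) ↔ -4e^(-4t); 4·s/(s^2 + 25) ↔ 4cos(5t); 2·5/(s^2 + 25) ↔ 2sin(5t).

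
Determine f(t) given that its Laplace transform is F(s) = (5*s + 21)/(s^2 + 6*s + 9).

Factor the denominator: s^2 + 6*s + 9 = (s + 3)^2.
Partial fraction decomposition gives [5/(s + 3)] + [6/(s + 3)^2].
Invert each term: 5/(s + 3) ↔ 5e^(-3t); 6/(s + 3)^2 ↔ 6t·e^(-3t).

f(t) = 6*t*exp(-3*t) + 5*exp(-3*t)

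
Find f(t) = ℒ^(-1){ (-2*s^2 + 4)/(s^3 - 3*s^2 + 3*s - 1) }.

Factor the denominator: s^3 - 3*s^2 + 3*s - 1 = (s - 1)^3.
Partial fraction decomposition gives [-2/(s - 1)] + [-4/(s - 1)^2] + [2/(s - 1)^3].
Invert each term: -2/(s - 1) ↔ -2e^(t); -4/(s - 1)^2 ↔ -4t·e^(t); 2/(s - 1)^3 ↔ (1)t^2·e^(t).

f(t) = t^2*exp(t) - 4*t*exp(t) - 2*exp(t)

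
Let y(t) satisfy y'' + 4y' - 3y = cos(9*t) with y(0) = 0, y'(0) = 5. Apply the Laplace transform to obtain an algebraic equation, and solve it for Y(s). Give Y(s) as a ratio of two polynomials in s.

Take the Laplace transform of both sides.
With L{y''} = s^2 Y - s·y(0) - y'(0) and L{y'} = sY - y(0), with y(0) = 0, y'(0) = 5: the LHS transforms to (s^2 + 4*s - 3)Y - (5).
The right side is L{cos(9*t)} = s/(s^2 + 81).
So (s^2 + 4*s - 3)Y = s/(s^2 + 81) + (5).
Isolate Y and clear denominators.

Y(s) = (5*s^2 + s + 405)/(s^4 + 4*s^3 + 78*s^2 + 324*s - 243)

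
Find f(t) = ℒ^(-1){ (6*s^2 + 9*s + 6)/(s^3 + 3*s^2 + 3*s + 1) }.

f(t) = 3*t^2*exp(-t)/2 - 3*t*exp(-t) + 6*exp(-t)

Factor the denominator: s^3 + 3*s^2 + 3*s + 1 = (s + 1)^3.
Partial fraction decomposition gives [6/(s + 1)] + [-3/(s + 1)^2] + [3/(s + 1)^3].
Invert each term: 6/(s + 1) ↔ 6e^(-t); -3/(s + 1)^2 ↔ -3t·e^(-t); 3/(s + 1)^3 ↔ (3/2)t^2·e^(-t).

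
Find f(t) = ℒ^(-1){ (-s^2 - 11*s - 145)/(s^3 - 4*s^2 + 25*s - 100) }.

f(t) = -5*exp(4*t) + sin(5*t) + 4*cos(5*t)

Factor the denominator: s^3 - 4*s^2 + 25*s - 100 = (s - 4)*(s^2 + 25).
Partial fraction decomposition gives [-5/(s - 4)] + [4*s/(s^2 + 25)] + [5/(s^2 + 25)].
Invert each term: -5/(s - 4) ↔ -5e^(4t); 4·s/(s^2 + 25) ↔ 4cos(5t); 1·5/(s^2 + 25) ↔ sin(5t).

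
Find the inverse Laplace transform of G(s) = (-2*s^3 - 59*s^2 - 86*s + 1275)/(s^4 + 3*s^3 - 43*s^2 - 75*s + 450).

-4*exp(5*t) - 3*exp(3*t) + 6*exp(-5*t) - exp(-6*t)

Factor the denominator: s^4 + 3*s^3 - 43*s^2 - 75*s + 450 = (s - 5)*(s - 3)*(s + 5)*(s + 6).
Partial fraction decomposition gives [-1/(s + 6)] + [-4/(s - 5)] + [-3/(s - 3)] + [6/(s + 5)].
Invert each term: -1/(s + 6) ↔ -e^(-6t); -4/(s - 5) ↔ -4e^(5t); -3/(s - 3) ↔ -3e^(3t); 6/(s + 5) ↔ 6e^(-5t).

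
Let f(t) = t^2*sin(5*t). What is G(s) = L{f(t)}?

G(s) = 10*(3*s^2 - 25)/(s^2 + 25)^3

L{sin(5t)} = 5/(s^2 + 25).
Then apply L{t^2·g(t)} = (-1)^2 d^2/ds^2[H(s)] with H(s) = 5/(s^2 + 25):
differentiating 2 times and applying the sign gives 10*(3*s^2 - 25)/(s^2 + 25)^3.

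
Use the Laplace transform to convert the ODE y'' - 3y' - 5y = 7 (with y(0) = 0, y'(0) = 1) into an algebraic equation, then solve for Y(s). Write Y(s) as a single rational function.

Take the Laplace transform of both sides.
The derivative rules (L{y''} = s^2 Y - s·y(0) - y'(0) and L{y'} = sY - y(0), with y(0) = 0, y'(0) = 1) turn the left side into (s^2 - 3*s - 5)Y - (1).
The right side is L{7} = 7/s.
So (s^2 - 3*s - 5)Y = 7/s + (1).
Isolate Y and clear denominators.

Y(s) = (s + 7)/(s^3 - 3*s^2 - 5*s)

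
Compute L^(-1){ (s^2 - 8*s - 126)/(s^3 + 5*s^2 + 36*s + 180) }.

Factor the denominator: s^3 + 5*s^2 + 36*s + 180 = (s + 5)*(s^2 + 36).
Partial fraction decomposition gives [-1/(s + 5)] + [2*s/(s^2 + 36)] + [-18/(s^2 + 36)].
Invert each term: -1/(s + 5) ↔ -e^(-5t); 2·s/(s^2 + 36) ↔ 2cos(6t); -3·6/(s^2 + 36) ↔ -3sin(6t).

-3*sin(6*t) + 2*cos(6*t) - exp(-5*t)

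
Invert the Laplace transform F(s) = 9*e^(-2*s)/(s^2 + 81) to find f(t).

The factor e^(-2s) signals a time shift by c = 2 (second shifting theorem).
L{sin(9t)} = 9/(s^2 + 81), so L^-1{9/(s^2 + 81)} = sin(9*t).
Hence the inverse is u(t - 2) times that function evaluated at t - 2.

f(t) = Heaviside(t - 2)*(sin(9*t - 18))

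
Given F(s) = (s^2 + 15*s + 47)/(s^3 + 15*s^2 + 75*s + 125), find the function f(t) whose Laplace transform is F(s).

Factor the denominator: s^3 + 15*s^2 + 75*s + 125 = (s + 5)^3.
Partial fraction decomposition gives [1/(s + 5)] + [5/(s + 5)^2] + [-3/(s + 5)^3].
Invert each term: 1/(s + 5) ↔ e^(-5t); 5/(s + 5)^2 ↔ 5t·e^(-5t); -3/(s + 5)^3 ↔ (-3/2)t^2·e^(-5t).

f(t) = -3*t^2*exp(-5*t)/2 + 5*t*exp(-5*t) + exp(-5*t)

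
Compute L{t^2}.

2/s^3

L{t^2} = 2!/s^3 = 2/s^3.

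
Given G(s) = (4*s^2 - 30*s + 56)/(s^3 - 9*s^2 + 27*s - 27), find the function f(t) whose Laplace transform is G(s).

f(t) = t^2*exp(3*t) - 6*t*exp(3*t) + 4*exp(3*t)

Factor the denominator: s^3 - 9*s^2 + 27*s - 27 = (s - 3)^3.
Partial fraction decomposition gives [4/(s - 3)] + [-6/(s - 3)^2] + [2/(s - 3)^3].
Invert each term: 4/(s - 3) ↔ 4e^(3t); -6/(s - 3)^2 ↔ -6t·e^(3t); 2/(s - 3)^3 ↔ (1)t^2·e^(3t).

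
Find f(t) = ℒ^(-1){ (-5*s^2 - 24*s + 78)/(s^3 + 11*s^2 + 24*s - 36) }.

f(t) = -6*t*exp(-6*t) + exp(t) - 6*exp(-6*t)

Factor the denominator: s^3 + 11*s^2 + 24*s - 36 = (s - 1)*(s + 6)^2.
Partial fraction decomposition gives [-6/(s + 6)] + [-6/(s + 6)^2] + [1/(s - 1)].
Invert each term: -6/(s + 6) ↔ -6e^(-6t); -6/(s + 6)^2 ↔ -6t·e^(-6t); 1/(s - 1) ↔ e^(t).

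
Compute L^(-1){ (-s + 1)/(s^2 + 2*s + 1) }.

2*t*exp(-t) - exp(-t)

Factor the denominator: s^2 + 2*s + 1 = (s + 1)^2.
Partial fraction decomposition gives [-1/(s + 1)] + [2/(s + 1)^2].
Invert each term: -1/(s + 1) ↔ -e^(-t); 2/(s + 1)^2 ↔ 2t·e^(-t).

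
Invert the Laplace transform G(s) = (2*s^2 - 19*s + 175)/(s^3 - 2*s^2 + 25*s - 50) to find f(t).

f(t) = 5*exp(2*t) - 5*sin(5*t) - 3*cos(5*t)

Factor the denominator: s^3 - 2*s^2 + 25*s - 50 = (s - 2)*(s^2 + 25).
Partial fraction decomposition gives [5/(s - 2)] + [-3*s/(s^2 + 25)] + [-25/(s^2 + 25)].
Invert each term: 5/(s - 2) ↔ 5e^(2t); -3·s/(s^2 + 25) ↔ -3cos(5t); -5·5/(s^2 + 25) ↔ -5sin(5t).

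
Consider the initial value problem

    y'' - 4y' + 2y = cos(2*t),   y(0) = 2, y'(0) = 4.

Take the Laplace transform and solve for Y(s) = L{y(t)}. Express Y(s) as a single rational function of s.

Transform both sides with L{·}.
Using L{y''} = s^2 Y - s·y(0) - y'(0) and L{y'} = sY - y(0), with y(0) = 2, y'(0) = 4, the left side becomes (s^2 - 4*s + 2)Y - (2*s - 4).
The right side is L{cos(2*t)} = s/(s^2 + 4).
So (s^2 - 4*s + 2)Y = s/(s^2 + 4) + (2*s - 4).
Solve for Y(s) and write it as one ratio of polynomials.

Y(s) = (2*s^3 - 4*s^2 + 9*s - 16)/(s^4 - 4*s^3 + 6*s^2 - 16*s + 8)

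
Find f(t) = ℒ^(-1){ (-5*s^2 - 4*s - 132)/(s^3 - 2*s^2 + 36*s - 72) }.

f(t) = -4*exp(2*t) - sin(6*t) - cos(6*t)

Factor the denominator: s^3 - 2*s^2 + 36*s - 72 = (s - 2)*(s^2 + 36).
Partial fraction decomposition gives [-4/(s - 2)] + [-s/(s^2 + 36)] + [-6/(s^2 + 36)].
Invert each term: -4/(s - 2) ↔ -4e^(2t); -1·s/(s^2 + 36) ↔ -cos(6t); -1·6/(s^2 + 36) ↔ -sin(6t).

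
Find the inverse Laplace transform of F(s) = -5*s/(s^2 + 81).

-5*cos(9*t)

Since L{cos(9t)} = s/(s^2 + 81), the inverse is cos(9*t), scaled by -5.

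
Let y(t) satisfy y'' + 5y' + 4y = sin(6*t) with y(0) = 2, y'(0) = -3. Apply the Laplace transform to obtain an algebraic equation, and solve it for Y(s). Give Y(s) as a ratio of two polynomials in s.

Apply the Laplace transform to the equation.
The derivative rules (L{y''} = s^2 Y - s·y(0) - y'(0) and L{y'} = sY - y(0), with y(0) = 2, y'(0) = -3) turn the left side into (s^2 + 5*s + 4)Y - (2*s + 7).
The right side is L{sin(6*t)} = 6/(s^2 + 36).
So (s^2 + 5*s + 4)Y = 6/(s^2 + 36) + (2*s + 7).
Isolate Y and clear denominators.

Y(s) = (2*s^3 + 7*s^2 + 72*s + 258)/(s^4 + 5*s^3 + 40*s^2 + 180*s + 144)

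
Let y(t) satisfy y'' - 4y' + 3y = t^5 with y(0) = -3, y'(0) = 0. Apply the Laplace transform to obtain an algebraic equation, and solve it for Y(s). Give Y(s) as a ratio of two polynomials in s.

Y(s) = (-3*s^7 + 12*s^6 + 120)/(s^8 - 4*s^7 + 3*s^6)

Transform both sides with L{·}.
The derivative rules (L{y''} = s^2 Y - s·y(0) - y'(0) and L{y'} = sY - y(0), with y(0) = -3, y'(0) = 0) turn the left side into (s^2 - 4*s + 3)Y - (-3*s + 12).
The right side is L{t^5} = 120/s^6.
So (s^2 - 4*s + 3)Y = 120/s^6 + (-3*s + 12).
Isolate Y and clear denominators.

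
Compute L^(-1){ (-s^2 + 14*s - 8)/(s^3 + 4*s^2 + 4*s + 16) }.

sin(2*t) + 3*cos(2*t) - 4*exp(-4*t)

Factor the denominator: s^3 + 4*s^2 + 4*s + 16 = (s + 4)*(s^2 + 4).
Partial fraction decomposition gives [-4/(s + 4)] + [3*s/(s^2 + 4)] + [2/(s^2 + 4)].
Invert each term: -4/(s + 4) ↔ -4e^(-4t); 3·s/(s^2 + 4) ↔ 3cos(2t); 1·2/(s^2 + 4) ↔ sin(2t).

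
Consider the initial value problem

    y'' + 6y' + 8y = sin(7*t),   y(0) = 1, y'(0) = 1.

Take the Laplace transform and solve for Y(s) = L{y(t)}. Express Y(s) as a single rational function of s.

Take the Laplace transform of both sides.
With L{y''} = s^2 Y - s·y(0) - y'(0) and L{y'} = sY - y(0), with y(0) = 1, y'(0) = 1: the LHS transforms to (s^2 + 6*s + 8)Y - (s + 7).
The right side is L{sin(7*t)} = 7/(s^2 + 49).
So (s^2 + 6*s + 8)Y = 7/(s^2 + 49) + (s + 7).
Isolate Y and clear denominators.

Y(s) = (s^3 + 7*s^2 + 49*s + 350)/(s^4 + 6*s^3 + 57*s^2 + 294*s + 392)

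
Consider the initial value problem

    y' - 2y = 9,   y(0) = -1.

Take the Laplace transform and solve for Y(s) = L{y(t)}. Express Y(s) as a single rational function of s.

Laplace-transform each side.
Using L{y'} = sY - y(0) = sY - (-1), the left side becomes (s - 2)Y - (-1).
The right side is L{9} = 9/s.
So (s - 2)Y = 9/s + (-1).
Divide through and combine into a single rational function.

Y(s) = (-s + 9)/(s^2 - 2*s)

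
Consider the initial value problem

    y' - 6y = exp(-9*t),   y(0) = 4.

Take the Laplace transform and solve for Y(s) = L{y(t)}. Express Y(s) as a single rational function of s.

Y(s) = (4*s + 37)/(s^2 + 3*s - 54)

Laplace-transform each side.
With L{y'} = sY - y(0) = sY - 4: the LHS transforms to (s - 6)Y - (4).
The right side is L{exp(-9*t)} = 1/(s + 9).
So (s - 6)Y = 1/(s + 9) + (4).
Solve for Y(s) and write it as one ratio of polynomials.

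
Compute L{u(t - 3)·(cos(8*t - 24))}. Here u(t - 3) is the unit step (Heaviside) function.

By the second shifting theorem, L{u(t - c)·g(t - c)} = e^(-cs)·G(s) with c = 3 and G(s) = L{g(t)}.
L{cos(8t)} = s/(s^2 + 64).

s*exp(-3*s)/(s^2 + 64)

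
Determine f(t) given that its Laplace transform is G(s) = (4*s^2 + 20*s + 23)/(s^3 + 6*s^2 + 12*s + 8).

Factor the denominator: s^3 + 6*s^2 + 12*s + 8 = (s + 2)^3.
Partial fraction decomposition gives [4/(s + 2)] + [4/(s + 2)^2] + [-1/(s + 2)^3].
Invert each term: 4/(s + 2) ↔ 4e^(-2t); 4/(s + 2)^2 ↔ 4t·e^(-2t); -1/(s + 2)^3 ↔ (-1/2)t^2·e^(-2t).

f(t) = -t^2*exp(-2*t)/2 + 4*t*exp(-2*t) + 4*exp(-2*t)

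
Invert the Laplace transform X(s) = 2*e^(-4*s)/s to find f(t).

The factor e^(-4s) signals a time shift by c = 4 (second shifting theorem).
L{2} = 2/s, so L^-1{2/s} = 2.
Hence the inverse is u(t - 4) times that function evaluated at t - 4.

f(t) = Heaviside(t - 4)*(2)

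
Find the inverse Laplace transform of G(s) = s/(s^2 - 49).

cosh(7*t)

Since L{cosh(7t)} = s/(s^2 - 49), the inverse is cosh(7*t).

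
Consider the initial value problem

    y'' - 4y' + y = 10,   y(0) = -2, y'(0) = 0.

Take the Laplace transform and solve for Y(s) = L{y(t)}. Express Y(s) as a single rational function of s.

Y(s) = (-2*s^2 + 8*s + 10)/(s^3 - 4*s^2 + s)

Laplace-transform each side.
With L{y''} = s^2 Y - s·y(0) - y'(0) and L{y'} = sY - y(0), with y(0) = -2, y'(0) = 0: the LHS transforms to (s^2 - 4*s + 1)Y - (-2*s + 8).
The right side is L{10} = 10/s.
So (s^2 - 4*s + 1)Y = 10/s + (-2*s + 8).
Divide through and combine into a single rational function.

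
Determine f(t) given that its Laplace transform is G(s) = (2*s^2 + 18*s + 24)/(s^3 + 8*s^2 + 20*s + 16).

Factor the denominator: s^3 + 8*s^2 + 20*s + 16 = (s + 2)^2*(s + 4).
Partial fraction decomposition gives [6/(s + 2)] + [-2/(s + 2)^2] + [-4/(s + 4)].
Invert each term: 6/(s + 2) ↔ 6e^(-2t); -2/(s + 2)^2 ↔ -2t·e^(-2t); -4/(s + 4) ↔ -4e^(-4t).

f(t) = -2*t*exp(-2*t) + 6*exp(-2*t) - 4*exp(-4*t)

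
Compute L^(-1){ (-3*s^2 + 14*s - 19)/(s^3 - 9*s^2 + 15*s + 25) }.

Factor the denominator: s^3 - 9*s^2 + 15*s + 25 = (s - 5)^2*(s + 1).
Partial fraction decomposition gives [-2/(s - 5)] + [-4/(s - 5)^2] + [-1/(s + 1)].
Invert each term: -2/(s - 5) ↔ -2e^(5t); -4/(s - 5)^2 ↔ -4t·e^(5t); -1/(s + 1) ↔ -e^(-t).

-4*t*exp(5*t) - 2*exp(5*t) - exp(-t)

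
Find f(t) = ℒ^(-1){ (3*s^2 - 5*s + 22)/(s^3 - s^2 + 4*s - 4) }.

Factor the denominator: s^3 - s^2 + 4*s - 4 = (s - 1)*(s^2 + 4).
Partial fraction decomposition gives [4/(s - 1)] + [-s/(s^2 + 4)] + [-6/(s^2 + 4)].
Invert each term: 4/(s - 1) ↔ 4e^(t); -1·s/(s^2 + 4) ↔ -cos(2t); -3·2/(s^2 + 4) ↔ -3sin(2t).

f(t) = 4*exp(t) - 3*sin(2*t) - cos(2*t)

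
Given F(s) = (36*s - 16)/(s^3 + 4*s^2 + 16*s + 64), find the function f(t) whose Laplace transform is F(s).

Factor the denominator: s^3 + 4*s^2 + 16*s + 64 = (s + 4)*(s^2 + 16).
Partial fraction decomposition gives [-5/(s + 4)] + [5*s/(s^2 + 16)] + [16/(s^2 + 16)].
Invert each term: -5/(s + 4) ↔ -5e^(-4t); 5·s/(s^2 + 16) ↔ 5cos(4t); 4·4/(s^2 + 16) ↔ 4sin(4t).

f(t) = 4*sin(4*t) + 5*cos(4*t) - 5*exp(-4*t)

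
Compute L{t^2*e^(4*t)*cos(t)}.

L{cos(t)} = s/(s^2 + 1).
Multiplying by e^(4t) shifts s → s - 4, so L{e^(4*t)*cos(t)} = (s - 4)/((s - 4)^2 + 1).
Then apply L{t^2·g(t)} = (-1)^2 d^2/ds^2[G(s)] with G(s) = (s - 4)/((s - 4)^2 + 1):
differentiating 2 times and applying the sign gives 2*(s - 4)*(s^2 - 8*s + 13)/(s^2 - 8*s + 17)^3.

2*(s - 4)*(s^2 - 8*s + 13)/(s^2 - 8*s + 17)^3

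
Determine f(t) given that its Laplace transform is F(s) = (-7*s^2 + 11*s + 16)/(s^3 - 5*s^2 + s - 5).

f(t) = -4*exp(5*t) - 4*sin(t) - 3*cos(t)

Factor the denominator: s^3 - 5*s^2 + s - 5 = (s - 5)*(s^2 + 1).
Partial fraction decomposition gives [-4/(s - 5)] + [-3*s/(s^2 + 1)] + [-4/(s^2 + 1)].
Invert each term: -4/(s - 5) ↔ -4e^(5t); -3·s/(s^2 + 1) ↔ -3cos(t); -4·1/(s^2 + 1) ↔ -4sin(t).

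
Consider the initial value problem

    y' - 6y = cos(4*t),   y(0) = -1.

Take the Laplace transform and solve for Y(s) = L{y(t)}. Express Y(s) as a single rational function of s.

Y(s) = (-s^2 + s - 16)/(s^3 - 6*s^2 + 16*s - 96)

Apply the Laplace transform to the equation.
The derivative rules (L{y'} = sY - y(0) = sY - (-1)) turn the left side into (s - 6)Y - (-1).
The right side is L{cos(4*t)} = s/(s^2 + 16).
So (s - 6)Y = s/(s^2 + 16) + (-1).
Isolate Y and clear denominators.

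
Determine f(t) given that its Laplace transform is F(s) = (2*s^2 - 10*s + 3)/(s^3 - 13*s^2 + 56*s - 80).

Factor the denominator: s^3 - 13*s^2 + 56*s - 80 = (s - 5)*(s - 4)^2.
Partial fraction decomposition gives [-1/(s - 4)] + [5/(s - 4)^2] + [3/(s - 5)].
Invert each term: -1/(s - 4) ↔ -e^(4t); 5/(s - 4)^2 ↔ 5t·e^(4t); 3/(s - 5) ↔ 3e^(5t).

f(t) = 5*t*exp(4*t) + 3*exp(5*t) - exp(4*t)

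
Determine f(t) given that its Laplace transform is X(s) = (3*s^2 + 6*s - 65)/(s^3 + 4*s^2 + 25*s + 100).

Factor the denominator: s^3 + 4*s^2 + 25*s + 100 = (s + 4)*(s^2 + 25).
Partial fraction decomposition gives [-1/(s + 4)] + [4*s/(s^2 + 25)] + [-10/(s^2 + 25)].
Invert each term: -1/(s + 4) ↔ -e^(-4t); 4·s/(s^2 + 25) ↔ 4cos(5t); -2·5/(s^2 + 25) ↔ -2sin(5t).

f(t) = -2*sin(5*t) + 4*cos(5*t) - exp(-4*t)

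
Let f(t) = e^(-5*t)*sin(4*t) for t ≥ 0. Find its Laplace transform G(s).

L{sin(4t)} = 4/(s^2 + 16).
By the first shifting theorem, multiplying by e^(-5t) replaces s with s + 5.

G(s) = 4/((s + 5)^2 + 16)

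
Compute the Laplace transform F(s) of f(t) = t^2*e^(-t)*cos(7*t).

L{cos(7t)} = s/(s^2 + 49).
Multiplying by e^(-t) shifts s → s + 1, so L{e^(-t)*cos(7*t)} = (s + 1)/((s + 1)^2 + 49).
Then apply L{t^2·g(t)} = (-1)^2 d^2/ds^2[G(s)] with G(s) = (s + 1)/((s + 1)^2 + 49):
differentiating 2 times and applying the sign gives 2*(s + 1)*(s^2 + 2*s - 146)/(s^2 + 2*s + 50)^3.

F(s) = 2*(s + 1)*(s^2 + 2*s - 146)/(s^2 + 2*s + 50)^3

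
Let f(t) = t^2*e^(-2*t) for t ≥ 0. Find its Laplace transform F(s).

F(s) = 2/(s + 2)^3

L{e^(-2t)} = 1/(s + 2).
Then apply L{t^2·g(t)} = (-1)^2 d^2/ds^2[G(s)] with G(s) = 1/(s + 2):
differentiating 2 times and applying the sign gives 2/(s + 2)^3.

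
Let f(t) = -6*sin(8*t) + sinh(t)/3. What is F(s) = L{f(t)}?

The transform is linear, so treat each term independently.
(-6)·[L{sin(8t)} = 8/(s^2 + 64)]; (1/3)·[L{sinh(t)} = 1/(s^2 - 1)].

F(s) = -48/(s^2 + 64) + 1/(3*(s^2 - 1))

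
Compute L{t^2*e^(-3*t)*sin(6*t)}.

L{sin(6t)} = 6/(s^2 + 36).
Multiplying by e^(-3t) shifts s → s + 3, so L{e^(-3*t)*sin(6*t)} = 6/((s + 3)^2 + 36).
Then apply L{t^2·g(t)} = (-1)^2 d^2/ds^2[G(s)] with G(s) = 6/((s + 3)^2 + 36):
differentiating 2 times and applying the sign gives 36*(s^2 + 6*s - 3)/(s^2 + 6*s + 45)^3.

36*(s^2 + 6*s - 3)/(s^2 + 6*s + 45)^3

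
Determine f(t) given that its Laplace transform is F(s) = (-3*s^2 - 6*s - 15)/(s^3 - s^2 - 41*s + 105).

f(t) = -5*exp(5*t) + 3*exp(3*t) - exp(-7*t)

Factor the denominator: s^3 - s^2 - 41*s + 105 = (s - 5)*(s - 3)*(s + 7).
Partial fraction decomposition gives [3/(s - 3)] + [-1/(s + 7)] + [-5/(s - 5)].
Invert each term: 3/(s - 3) ↔ 3e^(3t); -1/(s + 7) ↔ -e^(-7t); -5/(s - 5) ↔ -5e^(5t).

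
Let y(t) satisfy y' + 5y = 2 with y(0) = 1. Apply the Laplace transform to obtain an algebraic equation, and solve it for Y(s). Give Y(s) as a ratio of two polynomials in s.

Transform both sides with L{·}.
Using L{y'} = sY - y(0) = sY - 1, the left side becomes (s + 5)Y - (1).
The right side is L{2} = 2/s.
So (s + 5)Y = 2/s + (1).
Solve for Y(s) and write it as one ratio of polynomials.

Y(s) = (s + 2)/(s^2 + 5*s)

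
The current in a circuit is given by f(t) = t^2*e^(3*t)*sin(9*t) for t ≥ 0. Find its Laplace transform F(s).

L{sin(9t)} = 9/(s^2 + 81).
Multiplying by e^(3t) shifts s → s - 3, so L{e^(3*t)*sin(9*t)} = 9/((s - 3)^2 + 81).
Then apply L{t^2·g(t)} = (-1)^2 d^2/ds^2[G(s)] with G(s) = 9/((s - 3)^2 + 81):
differentiating 2 times and applying the sign gives 54*(s^2 - 6*s - 18)/(s^2 - 6*s + 90)^3.

F(s) = 54*(s^2 - 6*s - 18)/(s^2 - 6*s + 90)^3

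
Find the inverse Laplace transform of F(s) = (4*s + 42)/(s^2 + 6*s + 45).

5*exp(-3*t)*sin(6*t) + 4*exp(-3*t)*cos(6*t)

Complete the square in the denominator: s^2 + 6*s + 45 = (s + 3)^2 + 6^2.
Split the numerator to match: 4*s + 42 = 4·(s + 3) + 5·6.
Invert each term: 4·(s + 3)/((s + 3)^2 + 36) ↔ 4e^(-3t)cos(6t); 5·6/((s + 3)^2 + 36) ↔ 5e^(-3t)sin(6t).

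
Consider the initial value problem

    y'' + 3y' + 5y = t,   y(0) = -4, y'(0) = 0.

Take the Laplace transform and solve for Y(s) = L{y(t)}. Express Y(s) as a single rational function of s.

Y(s) = (-4*s^3 - 12*s^2 + 1)/(s^4 + 3*s^3 + 5*s^2)

Apply the Laplace transform to the equation.
Using L{y''} = s^2 Y - s·y(0) - y'(0) and L{y'} = sY - y(0), with y(0) = -4, y'(0) = 0, the left side becomes (s^2 + 3*s + 5)Y - (-4*s - 12).
The right side is L{t} = s^(-2).
So (s^2 + 3*s + 5)Y = s^(-2) + (-4*s - 12).
Isolate Y and clear denominators.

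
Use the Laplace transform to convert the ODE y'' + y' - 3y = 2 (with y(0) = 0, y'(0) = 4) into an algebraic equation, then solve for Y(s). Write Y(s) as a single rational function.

Y(s) = (4*s + 2)/(s^3 + s^2 - 3*s)

Transform both sides with L{·}.
With L{y''} = s^2 Y - s·y(0) - y'(0) and L{y'} = sY - y(0), with y(0) = 0, y'(0) = 4: the LHS transforms to (s^2 + s - 3)Y - (4).
The right side is L{2} = 2/s.
So (s^2 + s - 3)Y = 2/s + (4).
Divide through and combine into a single rational function.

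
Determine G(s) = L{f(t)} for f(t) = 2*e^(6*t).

L{2} = 2/s.
By the first shifting theorem, multiplying by e^(6t) replaces s with s - 6.

G(s) = 2/(s - 6)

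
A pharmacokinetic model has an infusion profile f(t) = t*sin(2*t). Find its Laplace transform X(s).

X(s) = 4*s/(s^2 + 4)^2

L{sin(2t)} = 2/(s^2 + 4).
Then apply L{t·g(t)} = -d/ds[G(s)] with G(s) = 2/(s^2 + 4):
differentiating 1 time and applying the sign gives 4*s/(s^2 + 4)^2.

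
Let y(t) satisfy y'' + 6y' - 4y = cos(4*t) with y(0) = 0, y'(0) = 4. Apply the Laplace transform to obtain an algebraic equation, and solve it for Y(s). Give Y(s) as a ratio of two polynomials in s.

Transform both sides with L{·}.
With L{y''} = s^2 Y - s·y(0) - y'(0) and L{y'} = sY - y(0), with y(0) = 0, y'(0) = 4: the LHS transforms to (s^2 + 6*s - 4)Y - (4).
The right side is L{cos(4*t)} = s/(s^2 + 16).
So (s^2 + 6*s - 4)Y = s/(s^2 + 16) + (4).
Solve for Y(s) and write it as one ratio of polynomials.

Y(s) = (4*s^2 + s + 64)/(s^4 + 6*s^3 + 12*s^2 + 96*s - 64)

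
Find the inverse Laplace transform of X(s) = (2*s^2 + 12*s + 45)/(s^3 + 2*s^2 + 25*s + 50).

Factor the denominator: s^3 + 2*s^2 + 25*s + 50 = (s + 2)*(s^2 + 25).
Partial fraction decomposition gives [1/(s + 2)] + [s/(s^2 + 25)] + [10/(s^2 + 25)].
Invert each term: 1/(s + 2) ↔ e^(-2t); 1·s/(s^2 + 25) ↔ cos(5t); 2·5/(s^2 + 25) ↔ 2sin(5t).

2*sin(5*t) + cos(5*t) + exp(-2*t)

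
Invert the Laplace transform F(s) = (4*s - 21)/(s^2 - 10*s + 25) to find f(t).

f(t) = -t*exp(5*t) + 4*exp(5*t)

Factor the denominator: s^2 - 10*s + 25 = (s - 5)^2.
Partial fraction decomposition gives [4/(s - 5)] + [-1/(s - 5)^2].
Invert each term: 4/(s - 5) ↔ 4e^(5t); -1/(s - 5)^2 ↔ -t·e^(5t).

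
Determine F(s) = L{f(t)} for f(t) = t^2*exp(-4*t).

F(s) = 2/(s + 4)^3

L{e^(-4t)} = 1/(s + 4).
Then apply L{t^2·g(t)} = (-1)^2 d^2/ds^2[G(s)] with G(s) = 1/(s + 4):
differentiating 2 times and applying the sign gives 2/(s + 4)^3.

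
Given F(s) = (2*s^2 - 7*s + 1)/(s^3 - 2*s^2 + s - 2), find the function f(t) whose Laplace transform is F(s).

Factor the denominator: s^3 - 2*s^2 + s - 2 = (s - 2)*(s^2 + 1).
Partial fraction decomposition gives [-1/(s - 2)] + [3*s/(s^2 + 1)] + [-1/(s^2 + 1)].
Invert each term: -1/(s - 2) ↔ -e^(2t); 3·s/(s^2 + 1) ↔ 3cos(t); -1·1/(s^2 + 1) ↔ -sin(t).

f(t) = -exp(2*t) - sin(t) + 3*cos(t)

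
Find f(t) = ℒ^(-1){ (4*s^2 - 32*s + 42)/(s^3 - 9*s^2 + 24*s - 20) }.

f(t) = 2*t*exp(2*t) - 2*exp(5*t) + 6*exp(2*t)

Factor the denominator: s^3 - 9*s^2 + 24*s - 20 = (s - 5)*(s - 2)^2.
Partial fraction decomposition gives [6/(s - 2)] + [2/(s - 2)^2] + [-2/(s - 5)].
Invert each term: 6/(s - 2) ↔ 6e^(2t); 2/(s - 2)^2 ↔ 2t·e^(2t); -2/(s - 5) ↔ -2e^(5t).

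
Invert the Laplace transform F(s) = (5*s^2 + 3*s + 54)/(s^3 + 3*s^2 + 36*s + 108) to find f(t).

f(t) = -sin(6*t) + 3*cos(6*t) + 2*exp(-3*t)

Factor the denominator: s^3 + 3*s^2 + 36*s + 108 = (s + 3)*(s^2 + 36).
Partial fraction decomposition gives [2/(s + 3)] + [3*s/(s^2 + 36)] + [-6/(s^2 + 36)].
Invert each term: 2/(s + 3) ↔ 2e^(-3t); 3·s/(s^2 + 36) ↔ 3cos(6t); -1·6/(s^2 + 36) ↔ -sin(6t).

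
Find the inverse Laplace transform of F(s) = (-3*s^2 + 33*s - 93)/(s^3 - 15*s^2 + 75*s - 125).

Factor the denominator: s^3 - 15*s^2 + 75*s - 125 = (s - 5)^3.
Partial fraction decomposition gives [-3/(s - 5)] + [3/(s - 5)^2] + [-3/(s - 5)^3].
Invert each term: -3/(s - 5) ↔ -3e^(5t); 3/(s - 5)^2 ↔ 3t·e^(5t); -3/(s - 5)^3 ↔ (-3/2)t^2·e^(5t).

-3*t^2*exp(5*t)/2 + 3*t*exp(5*t) - 3*exp(5*t)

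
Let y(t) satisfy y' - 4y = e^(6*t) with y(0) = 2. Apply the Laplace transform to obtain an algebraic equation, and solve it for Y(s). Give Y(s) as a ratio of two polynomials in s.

Apply the Laplace transform to the equation.
Using L{y'} = sY - y(0) = sY - 2, the left side becomes (s - 4)Y - (2).
The right side is L{e^(6*t)} = 1/(s - 6).
So (s - 4)Y = 1/(s - 6) + (2).
Divide through and combine into a single rational function.

Y(s) = (2*s - 11)/(s^2 - 10*s + 24)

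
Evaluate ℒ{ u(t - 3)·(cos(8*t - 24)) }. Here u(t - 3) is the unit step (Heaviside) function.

By the second shifting theorem, L{u(t - c)·g(t - c)} = e^(-cs)·G(s) with c = 3 and G(s) = L{g(t)}.
L{cos(8t)} = s/(s^2 + 64).

s*exp(-3*s)/(s^2 + 64)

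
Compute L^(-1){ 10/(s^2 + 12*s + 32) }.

5*exp(-6*t)*sinh(2*t)

Rewrite the denominator: s^2 + 12*s + 32 = (s + 6)^2 - 4.
The form in (s + 6) signals a first-shifting-theorem factor e^(-6t).
Since L{sinh(2t)} = 2/(s^2 - 4), the inverse is e^(-6*t)*sinh(2*t), scaled by 5.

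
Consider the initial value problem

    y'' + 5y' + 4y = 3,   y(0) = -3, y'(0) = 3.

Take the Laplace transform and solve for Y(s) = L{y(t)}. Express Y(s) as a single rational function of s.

Y(s) = (-3*s^2 - 12*s + 3)/(s^3 + 5*s^2 + 4*s)

Take the Laplace transform of both sides.
The derivative rules (L{y''} = s^2 Y - s·y(0) - y'(0) and L{y'} = sY - y(0), with y(0) = -3, y'(0) = 3) turn the left side into (s^2 + 5*s + 4)Y - (-3*s - 12).
The right side is L{3} = 3/s.
So (s^2 + 5*s + 4)Y = 3/s + (-3*s - 12).
Divide through and combine into a single rational function.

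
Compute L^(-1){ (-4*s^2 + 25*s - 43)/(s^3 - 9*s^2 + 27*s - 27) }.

-2*t^2*exp(3*t) + t*exp(3*t) - 4*exp(3*t)

Factor the denominator: s^3 - 9*s^2 + 27*s - 27 = (s - 3)^3.
Partial fraction decomposition gives [-4/(s - 3)] + [(s - 3)^(-2)] + [-4/(s - 3)^3].
Invert each term: -4/(s - 3) ↔ -4e^(3t); 1/(s - 3)^2 ↔ t·e^(3t); -4/(s - 3)^3 ↔ (-2)t^2·e^(3t).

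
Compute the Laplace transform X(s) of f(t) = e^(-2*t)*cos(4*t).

X(s) = (s + 2)/((s + 2)^2 + 16)

L{cos(4t)} = s/(s^2 + 16).
By the first shifting theorem, multiplying by e^(-2t) replaces s with s + 2.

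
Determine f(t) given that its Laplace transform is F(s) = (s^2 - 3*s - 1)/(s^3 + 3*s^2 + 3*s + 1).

f(t) = 3*t^2*exp(-t)/2 - 5*t*exp(-t) + exp(-t)

Factor the denominator: s^3 + 3*s^2 + 3*s + 1 = (s + 1)^3.
Partial fraction decomposition gives [1/(s + 1)] + [-5/(s + 1)^2] + [3/(s + 1)^3].
Invert each term: 1/(s + 1) ↔ e^(-t); -5/(s + 1)^2 ↔ -5t·e^(-t); 3/(s + 1)^3 ↔ (3/2)t^2·e^(-t).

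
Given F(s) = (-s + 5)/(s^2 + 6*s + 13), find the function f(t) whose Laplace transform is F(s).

f(t) = 4*exp(-3*t)*sin(2*t) - exp(-3*t)*cos(2*t)

Complete the square in the denominator: s^2 + 6*s + 13 = (s + 3)^2 + 2^2.
Split the numerator to match: -s + 5 = -1·(s + 3) + 4·2.
Invert each term: -1·(s + 3)/((s + 3)^2 + 4) ↔ -e^(-3t)cos(2t); 4·2/((s + 3)^2 + 4) ↔ 4e^(-3t)sin(2t).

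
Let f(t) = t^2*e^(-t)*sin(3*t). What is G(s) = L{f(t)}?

L{sin(3t)} = 3/(s^2 + 9).
Multiplying by e^(-t) shifts s → s + 1, so L{e^(-t)*sin(3*t)} = 3/((s + 1)^2 + 9).
Then apply L{t^2·g(t)} = (-1)^2 d^2/ds^2[H(s)] with H(s) = 3/((s + 1)^2 + 9):
differentiating 2 times and applying the sign gives 18*(s^2 + 2*s - 2)/(s^2 + 2*s + 10)^3.

G(s) = 18*(s^2 + 2*s - 2)/(s^2 + 2*s + 10)^3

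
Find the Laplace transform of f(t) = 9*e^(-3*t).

L{9} = 9/s.
By the first shifting theorem, multiplying by e^(-3t) replaces s with s + 3.

9/(s + 3)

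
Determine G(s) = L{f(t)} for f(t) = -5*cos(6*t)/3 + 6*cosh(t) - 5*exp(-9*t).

By linearity of the Laplace transform, transform each term separately.
(-5/3)·[L{cos(6t)} = s/(s^2 + 36)]; (-5)·[L{e^(-9t)} = 1/(s + 9)]; (6)·[L{cosh(t)} = s/(s^2 - 1)].

G(s) = -5*s/(3*(s^2 + 36)) + 6*s/(s^2 - 1) - 5/(s + 9)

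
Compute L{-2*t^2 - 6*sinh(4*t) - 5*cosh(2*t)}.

The transform is linear, so treat each term independently.
(-5)·[L{cosh(2t)} = s/(s^2 - 4)]; (-6)·[L{sinh(4t)} = 4/(s^2 - 16)]; (-2)·[L{t^2} = 2!/s^3 = 2/s^3].

-5*s/(s^2 - 4) - 24/(s^2 - 16) - 4/s^3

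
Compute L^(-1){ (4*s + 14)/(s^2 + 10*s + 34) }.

-2*exp(-5*t)*sin(3*t) + 4*exp(-5*t)*cos(3*t)

Complete the square in the denominator: s^2 + 10*s + 34 = (s + 5)^2 + 3^2.
Split the numerator to match: 4*s + 14 = 4·(s + 5) - 2·3.
Invert each term: 4·(s + 5)/((s + 5)^2 + 9) ↔ 4e^(-5t)cos(3t); -2·3/((s + 5)^2 + 9) ↔ -2e^(-5t)sin(3t).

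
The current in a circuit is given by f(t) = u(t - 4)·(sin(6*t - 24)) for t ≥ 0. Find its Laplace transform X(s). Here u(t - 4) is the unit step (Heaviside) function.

X(s) = 6*exp(-4*s)/(s^2 + 36)

By the second shifting theorem, L{u(t - c)·g(t - c)} = e^(-cs)·G(s) with c = 4 and G(s) = L{g(t)}.
L{sin(6t)} = 6/(s^2 + 36).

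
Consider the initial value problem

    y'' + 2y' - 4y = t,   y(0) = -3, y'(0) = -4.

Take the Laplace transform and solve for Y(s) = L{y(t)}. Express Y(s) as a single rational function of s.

Take the Laplace transform of both sides.
With L{y''} = s^2 Y - s·y(0) - y'(0) and L{y'} = sY - y(0), with y(0) = -3, y'(0) = -4: the LHS transforms to (s^2 + 2*s - 4)Y - (-3*s - 10).
The right side is L{t} = s^(-2).
So (s^2 + 2*s - 4)Y = s^(-2) + (-3*s - 10).
Divide through and combine into a single rational function.

Y(s) = (-3*s^3 - 10*s^2 + 1)/(s^4 + 2*s^3 - 4*s^2)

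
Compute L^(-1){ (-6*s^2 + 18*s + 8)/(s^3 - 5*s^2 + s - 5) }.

-2*exp(5*t) - 2*sin(t) - 4*cos(t)

Factor the denominator: s^3 - 5*s^2 + s - 5 = (s - 5)*(s^2 + 1).
Partial fraction decomposition gives [-2/(s - 5)] + [-4*s/(s^2 + 1)] + [-2/(s^2 + 1)].
Invert each term: -2/(s - 5) ↔ -2e^(5t); -4·s/(s^2 + 1) ↔ -4cos(t); -2·1/(s^2 + 1) ↔ -2sin(t).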